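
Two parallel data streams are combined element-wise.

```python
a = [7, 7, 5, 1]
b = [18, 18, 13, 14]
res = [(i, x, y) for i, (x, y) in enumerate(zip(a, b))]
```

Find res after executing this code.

Step 1: enumerate(zip(a, b)) gives index with paired elements:
  i=0: (7, 18)
  i=1: (7, 18)
  i=2: (5, 13)
  i=3: (1, 14)
Therefore res = [(0, 7, 18), (1, 7, 18), (2, 5, 13), (3, 1, 14)].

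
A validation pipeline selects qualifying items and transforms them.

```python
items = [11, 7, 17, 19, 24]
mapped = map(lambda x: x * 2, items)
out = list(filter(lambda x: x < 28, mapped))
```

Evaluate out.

Step 1: Map x * 2:
  11 -> 22
  7 -> 14
  17 -> 34
  19 -> 38
  24 -> 48
Step 2: Filter for < 28:
  22: kept
  14: kept
  34: removed
  38: removed
  48: removed
Therefore out = [22, 14].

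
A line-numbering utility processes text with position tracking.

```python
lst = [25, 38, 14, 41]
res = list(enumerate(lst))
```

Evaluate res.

Step 1: enumerate pairs each element with its index:
  (0, 25)
  (1, 38)
  (2, 14)
  (3, 41)
Therefore res = [(0, 25), (1, 38), (2, 14), (3, 41)].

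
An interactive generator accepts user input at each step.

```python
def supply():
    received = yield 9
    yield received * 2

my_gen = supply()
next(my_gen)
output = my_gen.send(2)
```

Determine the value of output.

Step 1: next(my_gen) advances to first yield, producing 9.
Step 2: send(2) resumes, received = 2.
Step 3: yield received * 2 = 2 * 2 = 4.
Therefore output = 4.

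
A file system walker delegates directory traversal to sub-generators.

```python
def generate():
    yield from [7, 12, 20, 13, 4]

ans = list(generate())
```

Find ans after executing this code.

Step 1: yield from delegates to the iterable, yielding each element.
Step 2: Collected values: [7, 12, 20, 13, 4].
Therefore ans = [7, 12, 20, 13, 4].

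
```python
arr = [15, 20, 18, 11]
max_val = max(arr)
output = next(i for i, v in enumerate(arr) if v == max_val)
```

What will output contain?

Step 1: max([15, 20, 18, 11]) = 20.
Step 2: Find first index where value == 20:
  Index 0: 15 != 20
  Index 1: 20 == 20, found!
Therefore output = 1.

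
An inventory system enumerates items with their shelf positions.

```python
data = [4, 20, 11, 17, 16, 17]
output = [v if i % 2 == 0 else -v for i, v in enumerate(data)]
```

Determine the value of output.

Step 1: For each (i, v), keep v if i is even, negate if odd:
  i=0 (even): keep 4
  i=1 (odd): negate to -20
  i=2 (even): keep 11
  i=3 (odd): negate to -17
  i=4 (even): keep 16
  i=5 (odd): negate to -17
Therefore output = [4, -20, 11, -17, 16, -17].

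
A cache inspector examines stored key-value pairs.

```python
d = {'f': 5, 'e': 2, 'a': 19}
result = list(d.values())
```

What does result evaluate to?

Step 1: d.values() returns the dictionary values in insertion order.
Therefore result = [5, 2, 19].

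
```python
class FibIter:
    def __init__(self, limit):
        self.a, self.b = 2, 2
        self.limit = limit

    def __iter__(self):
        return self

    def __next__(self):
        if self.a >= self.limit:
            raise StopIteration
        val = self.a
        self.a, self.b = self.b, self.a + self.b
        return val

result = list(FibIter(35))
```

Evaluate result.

Step 1: Fibonacci-like sequence (a=2, b=2) until >= 35:
  Yield 2, then a,b = 2,4
  Yield 2, then a,b = 4,6
  Yield 4, then a,b = 6,10
  Yield 6, then a,b = 10,16
  Yield 10, then a,b = 16,26
  Yield 16, then a,b = 26,42
  Yield 26, then a,b = 42,68
Step 2: 42 >= 35, stop.
Therefore result = [2, 2, 4, 6, 10, 16, 26].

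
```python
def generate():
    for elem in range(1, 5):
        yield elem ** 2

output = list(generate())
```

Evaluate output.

Step 1: For each elem in range(1, 5), yield elem**2:
  elem=1: yield 1**2 = 1
  elem=2: yield 2**2 = 4
  elem=3: yield 3**2 = 9
  elem=4: yield 4**2 = 16
Therefore output = [1, 4, 9, 16].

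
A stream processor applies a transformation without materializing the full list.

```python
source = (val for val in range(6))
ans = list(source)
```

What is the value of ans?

Step 1: Generator expression iterates range(6): [0, 1, 2, 3, 4, 5].
Step 2: list() collects all values.
Therefore ans = [0, 1, 2, 3, 4, 5].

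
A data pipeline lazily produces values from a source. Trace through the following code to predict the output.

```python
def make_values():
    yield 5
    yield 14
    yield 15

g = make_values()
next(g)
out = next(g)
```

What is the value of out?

Step 1: make_values() creates a generator.
Step 2: next(g) yields 5 (consumed and discarded).
Step 3: next(g) yields 14, assigned to out.
Therefore out = 14.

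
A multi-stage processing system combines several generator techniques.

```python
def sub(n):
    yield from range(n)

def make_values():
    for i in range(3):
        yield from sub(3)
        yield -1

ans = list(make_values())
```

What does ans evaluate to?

Step 1: For each i in range(3):
  i=0: yield from sub(3) -> [0, 1, 2], then yield -1
  i=1: yield from sub(3) -> [0, 1, 2], then yield -1
  i=2: yield from sub(3) -> [0, 1, 2], then yield -1
Therefore ans = [0, 1, 2, -1, 0, 1, 2, -1, 0, 1, 2, -1].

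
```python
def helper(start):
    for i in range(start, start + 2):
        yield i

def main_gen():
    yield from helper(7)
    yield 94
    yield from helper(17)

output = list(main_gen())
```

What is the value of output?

Step 1: main_gen() delegates to helper(7):
  yield 7
  yield 8
Step 2: yield 94
Step 3: Delegates to helper(17):
  yield 17
  yield 18
Therefore output = [7, 8, 94, 17, 18].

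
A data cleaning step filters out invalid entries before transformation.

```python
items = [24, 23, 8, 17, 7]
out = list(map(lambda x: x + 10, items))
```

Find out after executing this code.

Step 1: Apply lambda x: x + 10 to each element:
  24 -> 34
  23 -> 33
  8 -> 18
  17 -> 27
  7 -> 17
Therefore out = [34, 33, 18, 27, 17].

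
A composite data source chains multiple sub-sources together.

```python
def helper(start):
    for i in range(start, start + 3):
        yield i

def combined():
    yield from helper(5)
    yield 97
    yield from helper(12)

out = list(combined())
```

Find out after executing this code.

Step 1: combined() delegates to helper(5):
  yield 5
  yield 6
  yield 7
Step 2: yield 97
Step 3: Delegates to helper(12):
  yield 12
  yield 13
  yield 14
Therefore out = [5, 6, 7, 97, 12, 13, 14].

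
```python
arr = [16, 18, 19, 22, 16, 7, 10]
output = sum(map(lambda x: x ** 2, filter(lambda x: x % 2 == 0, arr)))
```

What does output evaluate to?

Step 1: Filter even numbers from [16, 18, 19, 22, 16, 7, 10]: [16, 18, 22, 16, 10]
Step 2: Square each: [256, 324, 484, 256, 100]
Step 3: Sum = 1420.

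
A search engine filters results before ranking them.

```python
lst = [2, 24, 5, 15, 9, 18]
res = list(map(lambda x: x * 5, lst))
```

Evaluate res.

Step 1: Apply lambda x: x * 5 to each element:
  2 -> 10
  24 -> 120
  5 -> 25
  15 -> 75
  9 -> 45
  18 -> 90
Therefore res = [10, 120, 25, 75, 45, 90].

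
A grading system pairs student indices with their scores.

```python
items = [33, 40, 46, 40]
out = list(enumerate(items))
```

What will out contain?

Step 1: enumerate pairs each element with its index:
  (0, 33)
  (1, 40)
  (2, 46)
  (3, 40)
Therefore out = [(0, 33), (1, 40), (2, 46), (3, 40)].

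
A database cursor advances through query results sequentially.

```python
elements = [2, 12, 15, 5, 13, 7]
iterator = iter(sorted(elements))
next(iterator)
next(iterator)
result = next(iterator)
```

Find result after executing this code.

Step 1: sorted([2, 12, 15, 5, 13, 7]) = [2, 5, 7, 12, 13, 15].
Step 2: Create iterator and skip 2 elements.
Step 3: next() returns 7.
Therefore result = 7.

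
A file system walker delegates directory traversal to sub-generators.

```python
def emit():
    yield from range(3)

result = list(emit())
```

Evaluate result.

Step 1: yield from delegates to the iterable, yielding each element.
Step 2: Collected values: [0, 1, 2].
Therefore result = [0, 1, 2].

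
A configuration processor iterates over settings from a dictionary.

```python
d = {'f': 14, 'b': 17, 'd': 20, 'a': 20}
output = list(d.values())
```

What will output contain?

Step 1: d.values() returns the dictionary values in insertion order.
Therefore output = [14, 17, 20, 20].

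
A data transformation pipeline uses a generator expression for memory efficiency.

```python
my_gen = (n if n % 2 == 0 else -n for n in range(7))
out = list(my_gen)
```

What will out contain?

Step 1: For each n in range(7), yield n if even, else -n:
  n=0: even, yield 0
  n=1: odd, yield -1
  n=2: even, yield 2
  n=3: odd, yield -3
  n=4: even, yield 4
  n=5: odd, yield -5
  n=6: even, yield 6
Therefore out = [0, -1, 2, -3, 4, -5, 6].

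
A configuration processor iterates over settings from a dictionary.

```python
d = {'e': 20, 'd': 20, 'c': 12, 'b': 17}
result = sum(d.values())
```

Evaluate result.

Step 1: d.values() = [20, 20, 12, 17].
Step 2: sum = 69.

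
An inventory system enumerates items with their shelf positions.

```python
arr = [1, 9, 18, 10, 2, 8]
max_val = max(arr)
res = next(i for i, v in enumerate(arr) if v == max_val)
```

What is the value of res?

Step 1: max([1, 9, 18, 10, 2, 8]) = 18.
Step 2: Find first index where value == 18:
  Index 0: 1 != 18
  Index 1: 9 != 18
  Index 2: 18 == 18, found!
Therefore res = 2.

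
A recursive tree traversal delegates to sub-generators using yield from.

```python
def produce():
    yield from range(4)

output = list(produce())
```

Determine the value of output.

Step 1: yield from delegates to the iterable, yielding each element.
Step 2: Collected values: [0, 1, 2, 3].
Therefore output = [0, 1, 2, 3].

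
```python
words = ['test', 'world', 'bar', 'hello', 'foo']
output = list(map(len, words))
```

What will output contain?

Step 1: Map len() to each word:
  'test' -> 4
  'world' -> 5
  'bar' -> 3
  'hello' -> 5
  'foo' -> 3
Therefore output = [4, 5, 3, 5, 3].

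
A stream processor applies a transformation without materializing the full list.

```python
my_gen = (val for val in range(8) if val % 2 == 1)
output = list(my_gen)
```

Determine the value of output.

Step 1: Filter range(8) keeping only odd values:
  val=0: even, excluded
  val=1: odd, included
  val=2: even, excluded
  val=3: odd, included
  val=4: even, excluded
  val=5: odd, included
  val=6: even, excluded
  val=7: odd, included
Therefore output = [1, 3, 5, 7].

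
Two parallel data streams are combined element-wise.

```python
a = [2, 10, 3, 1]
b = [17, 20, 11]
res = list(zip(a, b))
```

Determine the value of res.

Step 1: zip stops at shortest (len(a)=4, len(b)=3):
  Index 0: (2, 17)
  Index 1: (10, 20)
  Index 2: (3, 11)
Step 2: Last element of a (1) has no pair, dropped.
Therefore res = [(2, 17), (10, 20), (3, 11)].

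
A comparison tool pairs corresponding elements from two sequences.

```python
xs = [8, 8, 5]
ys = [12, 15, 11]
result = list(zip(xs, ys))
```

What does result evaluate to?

Step 1: zip pairs elements at same index:
  Index 0: (8, 12)
  Index 1: (8, 15)
  Index 2: (5, 11)
Therefore result = [(8, 12), (8, 15), (5, 11)].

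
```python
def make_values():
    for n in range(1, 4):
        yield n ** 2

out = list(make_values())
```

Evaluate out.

Step 1: For each n in range(1, 4), yield n**2:
  n=1: yield 1**2 = 1
  n=2: yield 2**2 = 4
  n=3: yield 3**2 = 9
Therefore out = [1, 4, 9].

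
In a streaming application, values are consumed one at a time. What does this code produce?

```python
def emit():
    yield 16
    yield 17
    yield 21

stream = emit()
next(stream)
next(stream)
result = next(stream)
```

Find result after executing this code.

Step 1: emit() creates a generator.
Step 2: next(stream) yields 16 (consumed and discarded).
Step 3: next(stream) yields 17 (consumed and discarded).
Step 4: next(stream) yields 21, assigned to result.
Therefore result = 21.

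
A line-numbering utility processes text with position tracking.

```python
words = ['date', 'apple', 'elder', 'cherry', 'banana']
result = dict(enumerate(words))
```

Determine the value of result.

Step 1: enumerate pairs indices with words:
  0 -> 'date'
  1 -> 'apple'
  2 -> 'elder'
  3 -> 'cherry'
  4 -> 'banana'
Therefore result = {0: 'date', 1: 'apple', 2: 'elder', 3: 'cherry', 4: 'banana'}.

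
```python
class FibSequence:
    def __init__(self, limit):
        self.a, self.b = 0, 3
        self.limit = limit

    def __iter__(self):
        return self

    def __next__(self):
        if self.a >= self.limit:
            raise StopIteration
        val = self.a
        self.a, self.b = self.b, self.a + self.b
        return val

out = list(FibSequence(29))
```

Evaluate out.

Step 1: Fibonacci-like sequence (a=0, b=3) until >= 29:
  Yield 0, then a,b = 3,3
  Yield 3, then a,b = 3,6
  Yield 3, then a,b = 6,9
  Yield 6, then a,b = 9,15
  Yield 9, then a,b = 15,24
  Yield 15, then a,b = 24,39
  Yield 24, then a,b = 39,63
Step 2: 39 >= 29, stop.
Therefore out = [0, 3, 3, 6, 9, 15, 24].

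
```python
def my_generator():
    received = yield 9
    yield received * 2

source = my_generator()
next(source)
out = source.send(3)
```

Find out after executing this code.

Step 1: next(source) advances to first yield, producing 9.
Step 2: send(3) resumes, received = 3.
Step 3: yield received * 2 = 3 * 2 = 6.
Therefore out = 6.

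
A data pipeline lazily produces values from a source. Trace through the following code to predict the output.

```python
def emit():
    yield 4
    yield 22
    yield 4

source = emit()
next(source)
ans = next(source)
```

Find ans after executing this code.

Step 1: emit() creates a generator.
Step 2: next(source) yields 4 (consumed and discarded).
Step 3: next(source) yields 22, assigned to ans.
Therefore ans = 22.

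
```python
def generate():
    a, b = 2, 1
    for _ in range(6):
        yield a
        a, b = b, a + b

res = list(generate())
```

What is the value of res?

Step 1: Fibonacci-like sequence starting with a=2, b=1:
  Iteration 1: yield a=2, then a,b = 1,3
  Iteration 2: yield a=1, then a,b = 3,4
  Iteration 3: yield a=3, then a,b = 4,7
  Iteration 4: yield a=4, then a,b = 7,11
  Iteration 5: yield a=7, then a,b = 11,18
  Iteration 6: yield a=11, then a,b = 18,29
Therefore res = [2, 1, 3, 4, 7, 11].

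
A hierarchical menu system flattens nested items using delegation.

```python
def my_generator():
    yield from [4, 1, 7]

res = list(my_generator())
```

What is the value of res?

Step 1: yield from delegates to the iterable, yielding each element.
Step 2: Collected values: [4, 1, 7].
Therefore res = [4, 1, 7].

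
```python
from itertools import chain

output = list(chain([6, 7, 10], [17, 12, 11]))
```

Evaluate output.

Step 1: chain() concatenates iterables: [6, 7, 10] + [17, 12, 11].
Therefore output = [6, 7, 10, 17, 12, 11].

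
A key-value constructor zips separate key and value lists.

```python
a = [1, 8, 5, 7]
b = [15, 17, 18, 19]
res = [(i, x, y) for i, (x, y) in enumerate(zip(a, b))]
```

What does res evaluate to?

Step 1: enumerate(zip(a, b)) gives index with paired elements:
  i=0: (1, 15)
  i=1: (8, 17)
  i=2: (5, 18)
  i=3: (7, 19)
Therefore res = [(0, 1, 15), (1, 8, 17), (2, 5, 18), (3, 7, 19)].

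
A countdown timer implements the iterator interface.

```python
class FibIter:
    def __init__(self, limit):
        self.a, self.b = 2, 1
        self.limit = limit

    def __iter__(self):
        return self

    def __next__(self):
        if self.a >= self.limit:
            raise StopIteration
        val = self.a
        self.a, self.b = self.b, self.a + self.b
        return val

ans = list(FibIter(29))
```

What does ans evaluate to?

Step 1: Fibonacci-like sequence (a=2, b=1) until >= 29:
  Yield 2, then a,b = 1,3
  Yield 1, then a,b = 3,4
  Yield 3, then a,b = 4,7
  Yield 4, then a,b = 7,11
  Yield 7, then a,b = 11,18
  Yield 11, then a,b = 18,29
  Yield 18, then a,b = 29,47
Step 2: 29 >= 29, stop.
Therefore ans = [2, 1, 3, 4, 7, 11, 18].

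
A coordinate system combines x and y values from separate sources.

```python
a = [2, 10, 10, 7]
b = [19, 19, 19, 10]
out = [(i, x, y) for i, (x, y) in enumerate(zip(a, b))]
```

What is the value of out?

Step 1: enumerate(zip(a, b)) gives index with paired elements:
  i=0: (2, 19)
  i=1: (10, 19)
  i=2: (10, 19)
  i=3: (7, 10)
Therefore out = [(0, 2, 19), (1, 10, 19), (2, 10, 19), (3, 7, 10)].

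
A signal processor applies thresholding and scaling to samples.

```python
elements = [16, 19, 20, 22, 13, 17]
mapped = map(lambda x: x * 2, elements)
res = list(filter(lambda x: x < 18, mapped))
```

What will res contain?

Step 1: Map x * 2:
  16 -> 32
  19 -> 38
  20 -> 40
  22 -> 44
  13 -> 26
  17 -> 34
Step 2: Filter for < 18:
  32: removed
  38: removed
  40: removed
  44: removed
  26: removed
  34: removed
Therefore res = [].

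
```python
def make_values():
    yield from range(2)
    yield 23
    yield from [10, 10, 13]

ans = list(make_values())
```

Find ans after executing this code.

Step 1: Trace yields in order:
  yield 0
  yield 1
  yield 23
  yield 10
  yield 10
  yield 13
Therefore ans = [0, 1, 23, 10, 10, 13].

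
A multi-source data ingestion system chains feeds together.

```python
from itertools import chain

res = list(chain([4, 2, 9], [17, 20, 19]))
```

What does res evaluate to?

Step 1: chain() concatenates iterables: [4, 2, 9] + [17, 20, 19].
Therefore res = [4, 2, 9, 17, 20, 19].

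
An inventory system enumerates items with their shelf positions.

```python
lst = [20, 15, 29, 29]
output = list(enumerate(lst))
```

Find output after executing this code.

Step 1: enumerate pairs each element with its index:
  (0, 20)
  (1, 15)
  (2, 29)
  (3, 29)
Therefore output = [(0, 20), (1, 15), (2, 29), (3, 29)].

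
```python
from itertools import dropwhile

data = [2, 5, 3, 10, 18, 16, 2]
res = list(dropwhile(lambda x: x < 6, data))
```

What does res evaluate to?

Step 1: dropwhile drops elements while < 6:
  2 < 6: dropped
  5 < 6: dropped
  3 < 6: dropped
  10: kept (dropping stopped)
Step 2: Remaining elements kept regardless of condition.
Therefore res = [10, 18, 16, 2].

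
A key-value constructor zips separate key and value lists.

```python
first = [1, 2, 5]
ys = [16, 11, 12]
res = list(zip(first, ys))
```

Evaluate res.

Step 1: zip pairs elements at same index:
  Index 0: (1, 16)
  Index 1: (2, 11)
  Index 2: (5, 12)
Therefore res = [(1, 16), (2, 11), (5, 12)].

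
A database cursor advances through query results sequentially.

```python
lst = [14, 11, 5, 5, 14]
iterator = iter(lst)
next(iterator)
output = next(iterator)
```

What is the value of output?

Step 1: Create iterator over [14, 11, 5, 5, 14].
Step 2: next() consumes 14.
Step 3: next() returns 11.
Therefore output = 11.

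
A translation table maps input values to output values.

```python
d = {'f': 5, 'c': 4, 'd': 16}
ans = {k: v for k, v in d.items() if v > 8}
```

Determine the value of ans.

Step 1: Filter items where value > 8:
  'f': 5 <= 8: removed
  'c': 4 <= 8: removed
  'd': 16 > 8: kept
Therefore ans = {'d': 16}.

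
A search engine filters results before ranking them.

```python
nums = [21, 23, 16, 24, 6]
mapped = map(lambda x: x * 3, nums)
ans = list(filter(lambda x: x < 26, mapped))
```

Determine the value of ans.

Step 1: Map x * 3:
  21 -> 63
  23 -> 69
  16 -> 48
  24 -> 72
  6 -> 18
Step 2: Filter for < 26:
  63: removed
  69: removed
  48: removed
  72: removed
  18: kept
Therefore ans = [18].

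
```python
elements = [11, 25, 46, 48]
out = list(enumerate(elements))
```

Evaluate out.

Step 1: enumerate pairs each element with its index:
  (0, 11)
  (1, 25)
  (2, 46)
  (3, 48)
Therefore out = [(0, 11), (1, 25), (2, 46), (3, 48)].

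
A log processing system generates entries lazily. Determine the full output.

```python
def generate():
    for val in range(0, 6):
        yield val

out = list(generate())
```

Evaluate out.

Step 1: The generator yields each value from range(0, 6).
Step 2: list() consumes all yields: [0, 1, 2, 3, 4, 5].
Therefore out = [0, 1, 2, 3, 4, 5].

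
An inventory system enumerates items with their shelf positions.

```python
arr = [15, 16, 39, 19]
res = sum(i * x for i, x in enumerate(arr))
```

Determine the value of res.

Step 1: Compute i * x for each (i, x) in enumerate([15, 16, 39, 19]):
  i=0, x=15: 0*15 = 0
  i=1, x=16: 1*16 = 16
  i=2, x=39: 2*39 = 78
  i=3, x=19: 3*19 = 57
Step 2: sum = 0 + 16 + 78 + 57 = 151.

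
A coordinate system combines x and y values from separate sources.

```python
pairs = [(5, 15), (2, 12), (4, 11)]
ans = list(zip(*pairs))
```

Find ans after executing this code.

Step 1: zip(*pairs) transposes: unzips [(5, 15), (2, 12), (4, 11)] into separate sequences.
Step 2: First elements: (5, 2, 4), second elements: (15, 12, 11).
Therefore ans = [(5, 2, 4), (15, 12, 11)].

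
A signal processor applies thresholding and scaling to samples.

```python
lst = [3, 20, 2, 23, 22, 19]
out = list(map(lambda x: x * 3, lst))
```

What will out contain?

Step 1: Apply lambda x: x * 3 to each element:
  3 -> 9
  20 -> 60
  2 -> 6
  23 -> 69
  22 -> 66
  19 -> 57
Therefore out = [9, 60, 6, 69, 66, 57].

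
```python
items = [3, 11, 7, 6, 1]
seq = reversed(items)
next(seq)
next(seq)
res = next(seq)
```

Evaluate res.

Step 1: reversed([3, 11, 7, 6, 1]) gives iterator: [1, 6, 7, 11, 3].
Step 2: First next() = 1, second next() = 6.
Step 3: Third next() = 7.
Therefore res = 7.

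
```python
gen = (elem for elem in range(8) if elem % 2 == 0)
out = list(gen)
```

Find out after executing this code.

Step 1: Filter range(8) keeping only even values:
  elem=0: even, included
  elem=1: odd, excluded
  elem=2: even, included
  elem=3: odd, excluded
  elem=4: even, included
  elem=5: odd, excluded
  elem=6: even, included
  elem=7: odd, excluded
Therefore out = [0, 2, 4, 6].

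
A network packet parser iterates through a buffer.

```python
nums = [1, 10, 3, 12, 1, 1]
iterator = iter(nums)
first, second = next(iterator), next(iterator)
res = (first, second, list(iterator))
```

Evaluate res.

Step 1: Create iterator over [1, 10, 3, 12, 1, 1].
Step 2: first = 1, second = 10.
Step 3: Remaining elements: [3, 12, 1, 1].
Therefore res = (1, 10, [3, 12, 1, 1]).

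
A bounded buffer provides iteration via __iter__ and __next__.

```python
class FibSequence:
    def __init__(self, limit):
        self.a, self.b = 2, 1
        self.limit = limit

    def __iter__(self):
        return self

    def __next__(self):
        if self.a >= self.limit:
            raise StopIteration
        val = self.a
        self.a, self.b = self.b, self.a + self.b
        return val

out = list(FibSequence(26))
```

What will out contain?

Step 1: Fibonacci-like sequence (a=2, b=1) until >= 26:
  Yield 2, then a,b = 1,3
  Yield 1, then a,b = 3,4
  Yield 3, then a,b = 4,7
  Yield 4, then a,b = 7,11
  Yield 7, then a,b = 11,18
  Yield 11, then a,b = 18,29
  Yield 18, then a,b = 29,47
Step 2: 29 >= 26, stop.
Therefore out = [2, 1, 3, 4, 7, 11, 18].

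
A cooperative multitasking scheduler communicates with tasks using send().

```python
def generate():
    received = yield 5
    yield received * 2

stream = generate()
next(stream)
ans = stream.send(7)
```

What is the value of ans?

Step 1: next(stream) advances to first yield, producing 5.
Step 2: send(7) resumes, received = 7.
Step 3: yield received * 2 = 7 * 2 = 14.
Therefore ans = 14.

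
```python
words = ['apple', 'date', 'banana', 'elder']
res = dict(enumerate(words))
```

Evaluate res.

Step 1: enumerate pairs indices with words:
  0 -> 'apple'
  1 -> 'date'
  2 -> 'banana'
  3 -> 'elder'
Therefore res = {0: 'apple', 1: 'date', 2: 'banana', 3: 'elder'}.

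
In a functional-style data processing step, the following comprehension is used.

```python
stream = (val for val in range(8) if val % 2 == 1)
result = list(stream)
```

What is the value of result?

Step 1: Filter range(8) keeping only odd values:
  val=0: even, excluded
  val=1: odd, included
  val=2: even, excluded
  val=3: odd, included
  val=4: even, excluded
  val=5: odd, included
  val=6: even, excluded
  val=7: odd, included
Therefore result = [1, 3, 5, 7].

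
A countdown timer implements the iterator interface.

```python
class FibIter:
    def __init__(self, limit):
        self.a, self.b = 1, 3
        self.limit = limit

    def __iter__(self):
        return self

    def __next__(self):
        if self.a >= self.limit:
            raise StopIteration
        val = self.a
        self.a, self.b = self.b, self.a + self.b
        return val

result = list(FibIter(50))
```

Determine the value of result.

Step 1: Fibonacci-like sequence (a=1, b=3) until >= 50:
  Yield 1, then a,b = 3,4
  Yield 3, then a,b = 4,7
  Yield 4, then a,b = 7,11
  Yield 7, then a,b = 11,18
  Yield 11, then a,b = 18,29
  Yield 18, then a,b = 29,47
  Yield 29, then a,b = 47,76
  Yield 47, then a,b = 76,123
Step 2: 76 >= 50, stop.
Therefore result = [1, 3, 4, 7, 11, 18, 29, 47].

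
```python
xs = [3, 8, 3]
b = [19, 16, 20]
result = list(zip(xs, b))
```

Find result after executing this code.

Step 1: zip pairs elements at same index:
  Index 0: (3, 19)
  Index 1: (8, 16)
  Index 2: (3, 20)
Therefore result = [(3, 19), (8, 16), (3, 20)].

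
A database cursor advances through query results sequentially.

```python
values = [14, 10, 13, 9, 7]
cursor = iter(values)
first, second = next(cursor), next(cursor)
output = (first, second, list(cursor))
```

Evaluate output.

Step 1: Create iterator over [14, 10, 13, 9, 7].
Step 2: first = 14, second = 10.
Step 3: Remaining elements: [13, 9, 7].
Therefore output = (14, 10, [13, 9, 7]).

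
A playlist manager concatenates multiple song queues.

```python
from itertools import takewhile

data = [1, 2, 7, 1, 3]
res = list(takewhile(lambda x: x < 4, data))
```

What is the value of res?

Step 1: takewhile stops at first element >= 4:
  1 < 4: take
  2 < 4: take
  7 >= 4: stop
Therefore res = [1, 2].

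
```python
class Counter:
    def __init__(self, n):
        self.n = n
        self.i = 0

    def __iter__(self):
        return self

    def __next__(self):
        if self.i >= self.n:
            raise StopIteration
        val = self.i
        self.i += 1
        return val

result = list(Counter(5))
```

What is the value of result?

Step 1: Counter(5) creates an iterator counting 0 to 4.
Step 2: list() consumes all values: [0, 1, 2, 3, 4].
Therefore result = [0, 1, 2, 3, 4].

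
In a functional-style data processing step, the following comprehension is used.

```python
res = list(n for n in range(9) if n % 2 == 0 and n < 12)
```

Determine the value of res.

Step 1: Filter range(9) where n % 2 == 0 and n < 12:
  n=0: both conditions met, included
  n=1: excluded (1 % 2 != 0)
  n=2: both conditions met, included
  n=3: excluded (3 % 2 != 0)
  n=4: both conditions met, included
  n=5: excluded (5 % 2 != 0)
  n=6: both conditions met, included
  n=7: excluded (7 % 2 != 0)
  n=8: both conditions met, included
Therefore res = [0, 2, 4, 6, 8].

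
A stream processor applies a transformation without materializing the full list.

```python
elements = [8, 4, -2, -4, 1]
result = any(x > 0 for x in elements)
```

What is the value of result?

Step 1: Check x > 0 for each element in [8, 4, -2, -4, 1]:
  8 > 0: True
  4 > 0: True
  -2 > 0: False
  -4 > 0: False
  1 > 0: True
Step 2: any() returns True.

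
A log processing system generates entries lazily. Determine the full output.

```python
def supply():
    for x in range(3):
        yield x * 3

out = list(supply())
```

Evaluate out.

Step 1: For each x in range(3), yield x * 3:
  x=0: yield 0 * 3 = 0
  x=1: yield 1 * 3 = 3
  x=2: yield 2 * 3 = 6
Therefore out = [0, 3, 6].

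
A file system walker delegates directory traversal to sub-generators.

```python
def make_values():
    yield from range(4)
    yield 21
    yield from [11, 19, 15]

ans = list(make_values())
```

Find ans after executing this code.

Step 1: Trace yields in order:
  yield 0
  yield 1
  yield 2
  yield 3
  yield 21
  yield 11
  yield 19
  yield 15
Therefore ans = [0, 1, 2, 3, 21, 11, 19, 15].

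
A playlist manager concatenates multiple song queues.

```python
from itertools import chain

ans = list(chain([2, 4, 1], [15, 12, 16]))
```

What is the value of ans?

Step 1: chain() concatenates iterables: [2, 4, 1] + [15, 12, 16].
Therefore ans = [2, 4, 1, 15, 12, 16].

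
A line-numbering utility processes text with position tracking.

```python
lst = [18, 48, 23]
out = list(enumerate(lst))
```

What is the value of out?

Step 1: enumerate pairs each element with its index:
  (0, 18)
  (1, 48)
  (2, 23)
Therefore out = [(0, 18), (1, 48), (2, 23)].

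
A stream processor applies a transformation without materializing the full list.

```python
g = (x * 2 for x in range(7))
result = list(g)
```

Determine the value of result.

Step 1: For each x in range(7), compute x*2:
  x=0: 0*2 = 0
  x=1: 1*2 = 2
  x=2: 2*2 = 4
  x=3: 3*2 = 6
  x=4: 4*2 = 8
  x=5: 5*2 = 10
  x=6: 6*2 = 12
Therefore result = [0, 2, 4, 6, 8, 10, 12].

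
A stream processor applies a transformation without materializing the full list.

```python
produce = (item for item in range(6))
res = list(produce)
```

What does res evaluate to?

Step 1: Generator expression iterates range(6): [0, 1, 2, 3, 4, 5].
Step 2: list() collects all values.
Therefore res = [0, 1, 2, 3, 4, 5].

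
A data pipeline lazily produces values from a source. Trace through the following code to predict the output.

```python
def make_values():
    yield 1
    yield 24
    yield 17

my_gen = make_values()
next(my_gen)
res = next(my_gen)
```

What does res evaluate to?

Step 1: make_values() creates a generator.
Step 2: next(my_gen) yields 1 (consumed and discarded).
Step 3: next(my_gen) yields 24, assigned to res.
Therefore res = 24.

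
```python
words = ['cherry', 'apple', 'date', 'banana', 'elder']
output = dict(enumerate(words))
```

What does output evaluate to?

Step 1: enumerate pairs indices with words:
  0 -> 'cherry'
  1 -> 'apple'
  2 -> 'date'
  3 -> 'banana'
  4 -> 'elder'
Therefore output = {0: 'cherry', 1: 'apple', 2: 'date', 3: 'banana', 4: 'elder'}.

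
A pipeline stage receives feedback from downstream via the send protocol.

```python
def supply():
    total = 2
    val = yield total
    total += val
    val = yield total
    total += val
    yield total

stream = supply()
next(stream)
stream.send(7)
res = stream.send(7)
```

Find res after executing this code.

Step 1: next() -> yield total=2.
Step 2: send(7) -> val=7, total = 2+7 = 9, yield 9.
Step 3: send(7) -> val=7, total = 9+7 = 16, yield 16.
Therefore res = 16.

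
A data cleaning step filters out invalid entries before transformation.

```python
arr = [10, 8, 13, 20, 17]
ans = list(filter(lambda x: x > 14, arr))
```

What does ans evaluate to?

Step 1: Filter elements > 14:
  10: removed
  8: removed
  13: removed
  20: kept
  17: kept
Therefore ans = [20, 17].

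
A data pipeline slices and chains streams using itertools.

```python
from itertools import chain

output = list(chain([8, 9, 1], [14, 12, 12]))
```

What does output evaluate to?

Step 1: chain() concatenates iterables: [8, 9, 1] + [14, 12, 12].
Therefore output = [8, 9, 1, 14, 12, 12].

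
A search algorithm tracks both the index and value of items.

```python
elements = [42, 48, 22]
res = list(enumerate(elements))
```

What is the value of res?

Step 1: enumerate pairs each element with its index:
  (0, 42)
  (1, 48)
  (2, 22)
Therefore res = [(0, 42), (1, 48), (2, 22)].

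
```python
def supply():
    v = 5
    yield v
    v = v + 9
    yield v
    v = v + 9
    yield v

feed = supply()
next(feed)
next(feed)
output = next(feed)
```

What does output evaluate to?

Step 1: Trace through generator execution:
  Yield 1: v starts at 5, yield 5
  Yield 2: v = 5 + 9 = 14, yield 14
  Yield 3: v = 14 + 9 = 23, yield 23
Step 2: First next() gets 5, second next() gets the second value, third next() yields 23.
Therefore output = 23.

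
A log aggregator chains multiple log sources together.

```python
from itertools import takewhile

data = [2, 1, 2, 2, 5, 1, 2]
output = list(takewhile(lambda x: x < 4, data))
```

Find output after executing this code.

Step 1: takewhile stops at first element >= 4:
  2 < 4: take
  1 < 4: take
  2 < 4: take
  2 < 4: take
  5 >= 4: stop
Therefore output = [2, 1, 2, 2].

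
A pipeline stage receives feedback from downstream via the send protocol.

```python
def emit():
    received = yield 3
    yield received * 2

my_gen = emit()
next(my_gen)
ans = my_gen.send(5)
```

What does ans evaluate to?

Step 1: next(my_gen) advances to first yield, producing 3.
Step 2: send(5) resumes, received = 5.
Step 3: yield received * 2 = 5 * 2 = 10.
Therefore ans = 10.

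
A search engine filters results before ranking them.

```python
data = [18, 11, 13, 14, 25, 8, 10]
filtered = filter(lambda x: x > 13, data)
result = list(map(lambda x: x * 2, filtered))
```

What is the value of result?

Step 1: Filter data for elements > 13:
  18: kept
  11: removed
  13: removed
  14: kept
  25: kept
  8: removed
  10: removed
Step 2: Map x * 2 on filtered [18, 14, 25]:
  18 -> 36
  14 -> 28
  25 -> 50
Therefore result = [36, 28, 50].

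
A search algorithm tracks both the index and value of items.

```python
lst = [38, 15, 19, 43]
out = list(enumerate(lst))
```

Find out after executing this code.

Step 1: enumerate pairs each element with its index:
  (0, 38)
  (1, 15)
  (2, 19)
  (3, 43)
Therefore out = [(0, 38), (1, 15), (2, 19), (3, 43)].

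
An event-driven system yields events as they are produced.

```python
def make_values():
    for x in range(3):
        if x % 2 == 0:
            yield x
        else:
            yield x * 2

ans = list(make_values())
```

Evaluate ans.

Step 1: For each x in range(3), yield x if even, else x*2:
  x=0 (even): yield 0
  x=1 (odd): yield 1*2 = 2
  x=2 (even): yield 2
Therefore ans = [0, 2, 2].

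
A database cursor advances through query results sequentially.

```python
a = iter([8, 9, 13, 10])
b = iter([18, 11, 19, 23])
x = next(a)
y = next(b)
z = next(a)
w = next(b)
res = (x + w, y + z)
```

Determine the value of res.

Step 1: a iterates [8, 9, 13, 10], b iterates [18, 11, 19, 23].
Step 2: x = next(a) = 8, y = next(b) = 18.
Step 3: z = next(a) = 9, w = next(b) = 11.
Step 4: res = (8 + 11, 18 + 9) = (19, 27).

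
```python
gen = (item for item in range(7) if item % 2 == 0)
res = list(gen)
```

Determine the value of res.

Step 1: Filter range(7) keeping only even values:
  item=0: even, included
  item=1: odd, excluded
  item=2: even, included
  item=3: odd, excluded
  item=4: even, included
  item=5: odd, excluded
  item=6: even, included
Therefore res = [0, 2, 4, 6].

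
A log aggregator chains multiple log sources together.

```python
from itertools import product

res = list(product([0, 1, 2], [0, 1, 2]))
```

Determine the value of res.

Step 1: product([0, 1, 2], [0, 1, 2]) gives all pairs:
  (0, 0)
  (0, 1)
  (0, 2)
  (1, 0)
  (1, 1)
  (1, 2)
  (2, 0)
  (2, 1)
  (2, 2)
Therefore res = [(0, 0), (0, 1), (0, 2), (1, 0), (1, 1), (1, 2), (2, 0), (2, 1), (2, 2)].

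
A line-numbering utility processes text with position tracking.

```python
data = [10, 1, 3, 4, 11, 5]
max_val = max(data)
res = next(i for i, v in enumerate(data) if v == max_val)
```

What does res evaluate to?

Step 1: max([10, 1, 3, 4, 11, 5]) = 11.
Step 2: Find first index where value == 11:
  Index 0: 10 != 11
  Index 1: 1 != 11
  Index 2: 3 != 11
  Index 3: 4 != 11
  Index 4: 11 == 11, found!
Therefore res = 4.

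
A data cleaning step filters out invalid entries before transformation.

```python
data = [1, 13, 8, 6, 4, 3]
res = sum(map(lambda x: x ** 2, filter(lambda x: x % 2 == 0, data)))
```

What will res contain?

Step 1: Filter even numbers from [1, 13, 8, 6, 4, 3]: [8, 6, 4]
Step 2: Square each: [64, 36, 16]
Step 3: Sum = 116.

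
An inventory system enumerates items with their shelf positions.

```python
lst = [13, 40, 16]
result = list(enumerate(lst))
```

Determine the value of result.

Step 1: enumerate pairs each element with its index:
  (0, 13)
  (1, 40)
  (2, 16)
Therefore result = [(0, 13), (1, 40), (2, 16)].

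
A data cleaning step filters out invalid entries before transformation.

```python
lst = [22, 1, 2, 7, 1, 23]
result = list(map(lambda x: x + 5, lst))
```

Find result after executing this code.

Step 1: Apply lambda x: x + 5 to each element:
  22 -> 27
  1 -> 6
  2 -> 7
  7 -> 12
  1 -> 6
  23 -> 28
Therefore result = [27, 6, 7, 12, 6, 28].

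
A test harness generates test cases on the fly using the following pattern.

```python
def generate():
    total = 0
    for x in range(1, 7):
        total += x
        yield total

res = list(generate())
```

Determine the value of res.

Step 1: Generator accumulates running sum:
  x=1: total = 1, yield 1
  x=2: total = 3, yield 3
  x=3: total = 6, yield 6
  x=4: total = 10, yield 10
  x=5: total = 15, yield 15
  x=6: total = 21, yield 21
Therefore res = [1, 3, 6, 10, 15, 21].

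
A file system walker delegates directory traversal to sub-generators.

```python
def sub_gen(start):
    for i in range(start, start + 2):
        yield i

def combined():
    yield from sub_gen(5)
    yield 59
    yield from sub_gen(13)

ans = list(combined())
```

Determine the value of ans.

Step 1: combined() delegates to sub_gen(5):
  yield 5
  yield 6
Step 2: yield 59
Step 3: Delegates to sub_gen(13):
  yield 13
  yield 14
Therefore ans = [5, 6, 59, 13, 14].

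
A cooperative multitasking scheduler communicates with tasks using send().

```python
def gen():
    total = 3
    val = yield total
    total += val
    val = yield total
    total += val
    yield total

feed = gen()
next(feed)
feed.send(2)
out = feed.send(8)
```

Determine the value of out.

Step 1: next() -> yield total=3.
Step 2: send(2) -> val=2, total = 3+2 = 5, yield 5.
Step 3: send(8) -> val=8, total = 5+8 = 13, yield 13.
Therefore out = 13.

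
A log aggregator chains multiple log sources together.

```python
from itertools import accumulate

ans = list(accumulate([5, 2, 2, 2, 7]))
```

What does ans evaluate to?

Step 1: accumulate computes running sums:
  + 5 = 5
  + 2 = 7
  + 2 = 9
  + 2 = 11
  + 7 = 18
Therefore ans = [5, 7, 9, 11, 18].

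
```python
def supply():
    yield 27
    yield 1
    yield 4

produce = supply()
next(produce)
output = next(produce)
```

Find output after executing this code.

Step 1: supply() creates a generator.
Step 2: next(produce) yields 27 (consumed and discarded).
Step 3: next(produce) yields 1, assigned to output.
Therefore output = 1.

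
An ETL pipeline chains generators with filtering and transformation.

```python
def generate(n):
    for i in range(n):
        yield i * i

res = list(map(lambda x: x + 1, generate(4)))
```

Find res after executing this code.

Step 1: generate(4) yields squares: [0, 1, 4, 9].
Step 2: map adds 1 to each: [1, 2, 5, 10].
Therefore res = [1, 2, 5, 10].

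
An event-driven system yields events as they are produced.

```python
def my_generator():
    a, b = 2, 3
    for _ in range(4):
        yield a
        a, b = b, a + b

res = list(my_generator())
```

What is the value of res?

Step 1: Fibonacci-like sequence starting with a=2, b=3:
  Iteration 1: yield a=2, then a,b = 3,5
  Iteration 2: yield a=3, then a,b = 5,8
  Iteration 3: yield a=5, then a,b = 8,13
  Iteration 4: yield a=8, then a,b = 13,21
Therefore res = [2, 3, 5, 8].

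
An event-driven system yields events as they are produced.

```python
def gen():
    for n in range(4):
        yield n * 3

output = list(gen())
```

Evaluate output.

Step 1: For each n in range(4), yield n * 3:
  n=0: yield 0 * 3 = 0
  n=1: yield 1 * 3 = 3
  n=2: yield 2 * 3 = 6
  n=3: yield 3 * 3 = 9
Therefore output = [0, 3, 6, 9].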